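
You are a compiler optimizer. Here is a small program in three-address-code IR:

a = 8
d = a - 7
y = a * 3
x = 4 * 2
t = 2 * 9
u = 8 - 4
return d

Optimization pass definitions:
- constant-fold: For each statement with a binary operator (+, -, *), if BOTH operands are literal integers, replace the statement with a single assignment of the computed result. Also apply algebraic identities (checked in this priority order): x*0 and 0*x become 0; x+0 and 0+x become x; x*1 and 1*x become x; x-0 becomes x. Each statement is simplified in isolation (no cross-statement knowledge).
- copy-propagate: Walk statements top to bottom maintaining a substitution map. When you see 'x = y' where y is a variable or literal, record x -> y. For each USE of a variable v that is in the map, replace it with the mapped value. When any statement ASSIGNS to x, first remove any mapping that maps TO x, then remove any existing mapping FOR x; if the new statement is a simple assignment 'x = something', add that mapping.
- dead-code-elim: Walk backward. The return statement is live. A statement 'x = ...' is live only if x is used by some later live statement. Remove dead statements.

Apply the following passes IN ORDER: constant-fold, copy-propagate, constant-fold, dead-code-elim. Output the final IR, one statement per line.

Answer: d = 1
return d

Derivation:
Initial IR:
  a = 8
  d = a - 7
  y = a * 3
  x = 4 * 2
  t = 2 * 9
  u = 8 - 4
  return d
After constant-fold (7 stmts):
  a = 8
  d = a - 7
  y = a * 3
  x = 8
  t = 18
  u = 4
  return d
After copy-propagate (7 stmts):
  a = 8
  d = 8 - 7
  y = 8 * 3
  x = 8
  t = 18
  u = 4
  return d
After constant-fold (7 stmts):
  a = 8
  d = 1
  y = 24
  x = 8
  t = 18
  u = 4
  return d
After dead-code-elim (2 stmts):
  d = 1
  return d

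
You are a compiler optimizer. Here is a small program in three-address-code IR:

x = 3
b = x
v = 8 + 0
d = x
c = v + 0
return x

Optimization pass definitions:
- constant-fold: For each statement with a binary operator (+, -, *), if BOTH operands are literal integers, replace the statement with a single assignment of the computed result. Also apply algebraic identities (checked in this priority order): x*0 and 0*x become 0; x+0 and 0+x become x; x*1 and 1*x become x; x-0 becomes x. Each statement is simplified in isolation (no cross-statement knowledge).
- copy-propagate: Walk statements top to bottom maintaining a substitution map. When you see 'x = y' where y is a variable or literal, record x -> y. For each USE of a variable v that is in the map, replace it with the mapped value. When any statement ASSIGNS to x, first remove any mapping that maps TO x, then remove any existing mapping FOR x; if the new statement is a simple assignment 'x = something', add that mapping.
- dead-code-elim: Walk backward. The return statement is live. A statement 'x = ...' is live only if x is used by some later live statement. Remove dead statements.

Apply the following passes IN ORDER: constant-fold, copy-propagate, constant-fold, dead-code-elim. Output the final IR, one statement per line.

Answer: return 3

Derivation:
Initial IR:
  x = 3
  b = x
  v = 8 + 0
  d = x
  c = v + 0
  return x
After constant-fold (6 stmts):
  x = 3
  b = x
  v = 8
  d = x
  c = v
  return x
After copy-propagate (6 stmts):
  x = 3
  b = 3
  v = 8
  d = 3
  c = 8
  return 3
After constant-fold (6 stmts):
  x = 3
  b = 3
  v = 8
  d = 3
  c = 8
  return 3
After dead-code-elim (1 stmts):
  return 3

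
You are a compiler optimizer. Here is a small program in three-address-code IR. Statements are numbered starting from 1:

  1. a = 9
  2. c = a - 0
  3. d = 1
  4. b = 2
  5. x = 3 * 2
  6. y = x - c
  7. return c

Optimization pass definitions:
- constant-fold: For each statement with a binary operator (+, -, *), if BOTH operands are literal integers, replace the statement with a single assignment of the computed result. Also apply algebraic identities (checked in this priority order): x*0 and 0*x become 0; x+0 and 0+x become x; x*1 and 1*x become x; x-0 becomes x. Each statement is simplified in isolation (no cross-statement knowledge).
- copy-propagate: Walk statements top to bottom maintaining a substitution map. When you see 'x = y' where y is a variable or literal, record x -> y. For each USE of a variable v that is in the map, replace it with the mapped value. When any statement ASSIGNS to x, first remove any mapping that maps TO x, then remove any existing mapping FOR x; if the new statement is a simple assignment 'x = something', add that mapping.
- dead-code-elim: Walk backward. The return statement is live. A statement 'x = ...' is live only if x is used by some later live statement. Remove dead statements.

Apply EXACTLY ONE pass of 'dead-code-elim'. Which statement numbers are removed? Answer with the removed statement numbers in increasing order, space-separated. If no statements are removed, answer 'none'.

Answer: 3 4 5 6

Derivation:
Backward liveness scan:
Stmt 1 'a = 9': KEEP (a is live); live-in = []
Stmt 2 'c = a - 0': KEEP (c is live); live-in = ['a']
Stmt 3 'd = 1': DEAD (d not in live set ['c'])
Stmt 4 'b = 2': DEAD (b not in live set ['c'])
Stmt 5 'x = 3 * 2': DEAD (x not in live set ['c'])
Stmt 6 'y = x - c': DEAD (y not in live set ['c'])
Stmt 7 'return c': KEEP (return); live-in = ['c']
Removed statement numbers: [3, 4, 5, 6]
Surviving IR:
  a = 9
  c = a - 0
  return c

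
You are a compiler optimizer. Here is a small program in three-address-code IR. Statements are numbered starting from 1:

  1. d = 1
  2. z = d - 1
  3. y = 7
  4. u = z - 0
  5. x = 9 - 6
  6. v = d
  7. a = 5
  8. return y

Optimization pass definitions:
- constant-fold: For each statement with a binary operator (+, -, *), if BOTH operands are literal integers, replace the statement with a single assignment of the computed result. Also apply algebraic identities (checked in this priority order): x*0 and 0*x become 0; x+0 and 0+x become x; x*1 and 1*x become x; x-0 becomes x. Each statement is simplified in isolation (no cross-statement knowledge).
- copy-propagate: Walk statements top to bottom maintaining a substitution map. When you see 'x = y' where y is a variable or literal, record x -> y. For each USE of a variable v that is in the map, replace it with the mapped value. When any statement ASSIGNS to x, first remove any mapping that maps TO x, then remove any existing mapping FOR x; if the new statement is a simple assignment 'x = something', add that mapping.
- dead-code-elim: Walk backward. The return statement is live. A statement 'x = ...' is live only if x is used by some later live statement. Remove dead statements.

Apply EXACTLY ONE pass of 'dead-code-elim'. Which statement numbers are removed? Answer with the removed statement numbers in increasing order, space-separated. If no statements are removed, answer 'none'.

Answer: 1 2 4 5 6 7

Derivation:
Backward liveness scan:
Stmt 1 'd = 1': DEAD (d not in live set [])
Stmt 2 'z = d - 1': DEAD (z not in live set [])
Stmt 3 'y = 7': KEEP (y is live); live-in = []
Stmt 4 'u = z - 0': DEAD (u not in live set ['y'])
Stmt 5 'x = 9 - 6': DEAD (x not in live set ['y'])
Stmt 6 'v = d': DEAD (v not in live set ['y'])
Stmt 7 'a = 5': DEAD (a not in live set ['y'])
Stmt 8 'return y': KEEP (return); live-in = ['y']
Removed statement numbers: [1, 2, 4, 5, 6, 7]
Surviving IR:
  y = 7
  return y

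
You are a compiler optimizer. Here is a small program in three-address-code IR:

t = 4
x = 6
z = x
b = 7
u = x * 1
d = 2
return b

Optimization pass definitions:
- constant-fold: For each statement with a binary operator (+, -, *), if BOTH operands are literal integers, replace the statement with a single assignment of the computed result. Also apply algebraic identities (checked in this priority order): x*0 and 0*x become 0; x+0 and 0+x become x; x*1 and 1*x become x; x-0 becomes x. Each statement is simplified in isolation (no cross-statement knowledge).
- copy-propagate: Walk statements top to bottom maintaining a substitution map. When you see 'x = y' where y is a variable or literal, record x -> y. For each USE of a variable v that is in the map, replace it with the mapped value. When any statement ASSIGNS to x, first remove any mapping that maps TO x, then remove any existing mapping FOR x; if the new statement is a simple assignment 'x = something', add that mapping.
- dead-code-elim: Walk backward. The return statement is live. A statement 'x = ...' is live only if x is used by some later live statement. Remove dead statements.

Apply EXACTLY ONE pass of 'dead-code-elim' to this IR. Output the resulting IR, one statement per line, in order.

Answer: b = 7
return b

Derivation:
Applying dead-code-elim statement-by-statement:
  [7] return b  -> KEEP (return); live=['b']
  [6] d = 2  -> DEAD (d not live)
  [5] u = x * 1  -> DEAD (u not live)
  [4] b = 7  -> KEEP; live=[]
  [3] z = x  -> DEAD (z not live)
  [2] x = 6  -> DEAD (x not live)
  [1] t = 4  -> DEAD (t not live)
Result (2 stmts):
  b = 7
  return b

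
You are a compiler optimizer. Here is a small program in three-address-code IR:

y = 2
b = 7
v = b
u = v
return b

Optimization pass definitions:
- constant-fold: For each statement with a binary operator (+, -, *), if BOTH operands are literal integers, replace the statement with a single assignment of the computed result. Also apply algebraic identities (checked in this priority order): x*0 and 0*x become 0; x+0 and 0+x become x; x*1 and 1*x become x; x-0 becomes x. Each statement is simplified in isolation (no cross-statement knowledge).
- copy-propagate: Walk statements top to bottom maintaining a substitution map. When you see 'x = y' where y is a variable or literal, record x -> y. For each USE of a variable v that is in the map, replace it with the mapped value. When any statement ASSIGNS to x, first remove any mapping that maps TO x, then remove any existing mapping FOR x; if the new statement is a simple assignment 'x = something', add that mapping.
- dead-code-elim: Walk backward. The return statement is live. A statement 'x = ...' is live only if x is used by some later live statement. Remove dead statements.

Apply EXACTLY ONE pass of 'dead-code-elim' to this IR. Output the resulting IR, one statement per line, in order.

Applying dead-code-elim statement-by-statement:
  [5] return b  -> KEEP (return); live=['b']
  [4] u = v  -> DEAD (u not live)
  [3] v = b  -> DEAD (v not live)
  [2] b = 7  -> KEEP; live=[]
  [1] y = 2  -> DEAD (y not live)
Result (2 stmts):
  b = 7
  return b

Answer: b = 7
return b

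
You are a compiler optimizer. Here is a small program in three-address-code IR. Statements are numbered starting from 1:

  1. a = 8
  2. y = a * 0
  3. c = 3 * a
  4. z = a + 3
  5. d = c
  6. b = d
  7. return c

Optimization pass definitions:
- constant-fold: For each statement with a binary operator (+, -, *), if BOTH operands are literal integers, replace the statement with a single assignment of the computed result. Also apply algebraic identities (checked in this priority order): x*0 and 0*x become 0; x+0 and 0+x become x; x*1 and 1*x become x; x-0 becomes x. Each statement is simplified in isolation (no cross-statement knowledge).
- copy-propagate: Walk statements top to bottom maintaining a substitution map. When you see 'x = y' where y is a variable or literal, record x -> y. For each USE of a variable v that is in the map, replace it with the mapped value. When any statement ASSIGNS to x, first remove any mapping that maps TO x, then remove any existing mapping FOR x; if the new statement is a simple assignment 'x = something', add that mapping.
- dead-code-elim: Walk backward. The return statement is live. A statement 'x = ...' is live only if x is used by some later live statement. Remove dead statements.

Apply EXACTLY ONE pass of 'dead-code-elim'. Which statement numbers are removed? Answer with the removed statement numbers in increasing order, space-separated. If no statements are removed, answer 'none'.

Backward liveness scan:
Stmt 1 'a = 8': KEEP (a is live); live-in = []
Stmt 2 'y = a * 0': DEAD (y not in live set ['a'])
Stmt 3 'c = 3 * a': KEEP (c is live); live-in = ['a']
Stmt 4 'z = a + 3': DEAD (z not in live set ['c'])
Stmt 5 'd = c': DEAD (d not in live set ['c'])
Stmt 6 'b = d': DEAD (b not in live set ['c'])
Stmt 7 'return c': KEEP (return); live-in = ['c']
Removed statement numbers: [2, 4, 5, 6]
Surviving IR:
  a = 8
  c = 3 * a
  return c

Answer: 2 4 5 6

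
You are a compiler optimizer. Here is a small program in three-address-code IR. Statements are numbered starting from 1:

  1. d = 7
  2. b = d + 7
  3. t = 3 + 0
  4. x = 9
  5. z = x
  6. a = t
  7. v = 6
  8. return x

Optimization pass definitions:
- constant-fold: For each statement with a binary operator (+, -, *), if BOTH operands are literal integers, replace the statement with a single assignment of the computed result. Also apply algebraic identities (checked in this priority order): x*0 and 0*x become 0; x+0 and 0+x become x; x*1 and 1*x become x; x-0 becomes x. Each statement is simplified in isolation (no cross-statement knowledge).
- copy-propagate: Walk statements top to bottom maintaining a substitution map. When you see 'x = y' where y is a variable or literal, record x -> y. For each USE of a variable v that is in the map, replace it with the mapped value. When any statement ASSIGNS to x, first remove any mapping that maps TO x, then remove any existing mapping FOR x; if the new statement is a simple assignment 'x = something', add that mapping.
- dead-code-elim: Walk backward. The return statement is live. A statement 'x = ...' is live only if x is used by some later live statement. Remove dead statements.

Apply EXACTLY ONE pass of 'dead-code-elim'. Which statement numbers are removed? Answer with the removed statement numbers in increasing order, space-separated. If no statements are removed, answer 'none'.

Backward liveness scan:
Stmt 1 'd = 7': DEAD (d not in live set [])
Stmt 2 'b = d + 7': DEAD (b not in live set [])
Stmt 3 't = 3 + 0': DEAD (t not in live set [])
Stmt 4 'x = 9': KEEP (x is live); live-in = []
Stmt 5 'z = x': DEAD (z not in live set ['x'])
Stmt 6 'a = t': DEAD (a not in live set ['x'])
Stmt 7 'v = 6': DEAD (v not in live set ['x'])
Stmt 8 'return x': KEEP (return); live-in = ['x']
Removed statement numbers: [1, 2, 3, 5, 6, 7]
Surviving IR:
  x = 9
  return x

Answer: 1 2 3 5 6 7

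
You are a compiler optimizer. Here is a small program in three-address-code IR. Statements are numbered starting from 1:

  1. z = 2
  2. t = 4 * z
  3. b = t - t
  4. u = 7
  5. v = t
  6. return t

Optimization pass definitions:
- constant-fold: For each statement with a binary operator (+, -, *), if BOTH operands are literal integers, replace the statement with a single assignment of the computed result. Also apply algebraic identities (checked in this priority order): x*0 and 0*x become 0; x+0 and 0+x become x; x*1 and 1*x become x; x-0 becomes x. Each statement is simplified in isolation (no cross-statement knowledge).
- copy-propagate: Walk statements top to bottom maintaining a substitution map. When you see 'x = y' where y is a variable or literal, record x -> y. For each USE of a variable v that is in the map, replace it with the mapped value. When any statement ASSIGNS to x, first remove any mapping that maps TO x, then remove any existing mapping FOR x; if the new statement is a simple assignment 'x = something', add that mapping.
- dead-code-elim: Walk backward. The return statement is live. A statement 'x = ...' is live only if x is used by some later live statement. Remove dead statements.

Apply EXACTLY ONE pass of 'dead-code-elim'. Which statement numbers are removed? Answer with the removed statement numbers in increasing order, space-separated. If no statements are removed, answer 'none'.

Backward liveness scan:
Stmt 1 'z = 2': KEEP (z is live); live-in = []
Stmt 2 't = 4 * z': KEEP (t is live); live-in = ['z']
Stmt 3 'b = t - t': DEAD (b not in live set ['t'])
Stmt 4 'u = 7': DEAD (u not in live set ['t'])
Stmt 5 'v = t': DEAD (v not in live set ['t'])
Stmt 6 'return t': KEEP (return); live-in = ['t']
Removed statement numbers: [3, 4, 5]
Surviving IR:
  z = 2
  t = 4 * z
  return t

Answer: 3 4 5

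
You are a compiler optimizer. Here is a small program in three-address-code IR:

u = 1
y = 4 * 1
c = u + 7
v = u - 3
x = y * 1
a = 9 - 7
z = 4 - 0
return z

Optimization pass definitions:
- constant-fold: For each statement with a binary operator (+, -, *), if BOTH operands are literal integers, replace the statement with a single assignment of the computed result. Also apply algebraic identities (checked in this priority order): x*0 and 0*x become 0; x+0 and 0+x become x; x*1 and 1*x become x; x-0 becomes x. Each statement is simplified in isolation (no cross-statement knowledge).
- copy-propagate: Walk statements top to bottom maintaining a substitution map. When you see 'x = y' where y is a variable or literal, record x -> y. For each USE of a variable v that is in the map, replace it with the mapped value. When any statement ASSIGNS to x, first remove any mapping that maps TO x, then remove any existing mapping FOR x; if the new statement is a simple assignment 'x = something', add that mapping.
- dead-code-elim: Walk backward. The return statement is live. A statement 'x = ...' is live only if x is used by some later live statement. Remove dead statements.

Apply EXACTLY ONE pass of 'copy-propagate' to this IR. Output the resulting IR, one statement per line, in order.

Answer: u = 1
y = 4 * 1
c = 1 + 7
v = 1 - 3
x = y * 1
a = 9 - 7
z = 4 - 0
return z

Derivation:
Applying copy-propagate statement-by-statement:
  [1] u = 1  (unchanged)
  [2] y = 4 * 1  (unchanged)
  [3] c = u + 7  -> c = 1 + 7
  [4] v = u - 3  -> v = 1 - 3
  [5] x = y * 1  (unchanged)
  [6] a = 9 - 7  (unchanged)
  [7] z = 4 - 0  (unchanged)
  [8] return z  (unchanged)
Result (8 stmts):
  u = 1
  y = 4 * 1
  c = 1 + 7
  v = 1 - 3
  x = y * 1
  a = 9 - 7
  z = 4 - 0
  return z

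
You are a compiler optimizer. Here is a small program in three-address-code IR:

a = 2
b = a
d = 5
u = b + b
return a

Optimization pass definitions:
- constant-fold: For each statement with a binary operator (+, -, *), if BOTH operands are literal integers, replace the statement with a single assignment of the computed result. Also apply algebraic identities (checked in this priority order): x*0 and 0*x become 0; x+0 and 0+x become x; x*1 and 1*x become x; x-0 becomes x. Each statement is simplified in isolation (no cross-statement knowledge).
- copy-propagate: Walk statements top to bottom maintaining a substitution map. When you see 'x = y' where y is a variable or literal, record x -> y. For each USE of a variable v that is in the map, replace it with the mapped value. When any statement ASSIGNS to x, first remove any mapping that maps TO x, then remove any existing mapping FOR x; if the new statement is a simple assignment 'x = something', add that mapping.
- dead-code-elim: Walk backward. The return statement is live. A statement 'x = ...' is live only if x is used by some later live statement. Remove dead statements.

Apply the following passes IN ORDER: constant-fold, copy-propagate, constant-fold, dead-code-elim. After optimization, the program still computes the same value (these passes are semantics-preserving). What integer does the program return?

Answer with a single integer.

Initial IR:
  a = 2
  b = a
  d = 5
  u = b + b
  return a
After constant-fold (5 stmts):
  a = 2
  b = a
  d = 5
  u = b + b
  return a
After copy-propagate (5 stmts):
  a = 2
  b = 2
  d = 5
  u = 2 + 2
  return 2
After constant-fold (5 stmts):
  a = 2
  b = 2
  d = 5
  u = 4
  return 2
After dead-code-elim (1 stmts):
  return 2
Evaluate:
  a = 2  =>  a = 2
  b = a  =>  b = 2
  d = 5  =>  d = 5
  u = b + b  =>  u = 4
  return a = 2

Answer: 2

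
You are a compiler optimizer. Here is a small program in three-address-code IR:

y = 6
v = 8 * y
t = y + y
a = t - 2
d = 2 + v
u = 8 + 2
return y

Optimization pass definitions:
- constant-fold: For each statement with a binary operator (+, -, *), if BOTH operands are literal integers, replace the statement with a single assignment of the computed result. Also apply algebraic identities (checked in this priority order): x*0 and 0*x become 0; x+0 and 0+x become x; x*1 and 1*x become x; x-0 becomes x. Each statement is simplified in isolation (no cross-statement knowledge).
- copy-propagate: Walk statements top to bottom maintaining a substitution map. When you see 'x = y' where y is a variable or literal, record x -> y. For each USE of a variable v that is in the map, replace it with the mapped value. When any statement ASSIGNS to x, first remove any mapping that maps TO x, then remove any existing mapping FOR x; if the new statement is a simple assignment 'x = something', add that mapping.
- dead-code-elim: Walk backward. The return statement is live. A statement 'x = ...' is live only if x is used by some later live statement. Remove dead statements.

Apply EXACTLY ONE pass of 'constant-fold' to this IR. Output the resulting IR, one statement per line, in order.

Answer: y = 6
v = 8 * y
t = y + y
a = t - 2
d = 2 + v
u = 10
return y

Derivation:
Applying constant-fold statement-by-statement:
  [1] y = 6  (unchanged)
  [2] v = 8 * y  (unchanged)
  [3] t = y + y  (unchanged)
  [4] a = t - 2  (unchanged)
  [5] d = 2 + v  (unchanged)
  [6] u = 8 + 2  -> u = 10
  [7] return y  (unchanged)
Result (7 stmts):
  y = 6
  v = 8 * y
  t = y + y
  a = t - 2
  d = 2 + v
  u = 10
  return y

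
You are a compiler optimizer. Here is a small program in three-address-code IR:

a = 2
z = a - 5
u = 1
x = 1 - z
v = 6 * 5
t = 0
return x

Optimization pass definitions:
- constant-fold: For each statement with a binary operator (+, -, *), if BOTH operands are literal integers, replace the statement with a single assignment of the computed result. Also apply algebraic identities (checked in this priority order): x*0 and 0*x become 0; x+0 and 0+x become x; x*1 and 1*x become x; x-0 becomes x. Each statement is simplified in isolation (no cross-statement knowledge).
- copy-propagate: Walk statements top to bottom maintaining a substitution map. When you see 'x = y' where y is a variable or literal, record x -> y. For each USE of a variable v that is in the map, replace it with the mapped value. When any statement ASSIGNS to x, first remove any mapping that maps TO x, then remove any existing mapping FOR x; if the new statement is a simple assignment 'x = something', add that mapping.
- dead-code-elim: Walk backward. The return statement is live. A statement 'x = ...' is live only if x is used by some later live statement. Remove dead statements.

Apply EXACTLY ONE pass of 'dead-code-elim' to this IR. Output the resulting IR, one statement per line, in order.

Applying dead-code-elim statement-by-statement:
  [7] return x  -> KEEP (return); live=['x']
  [6] t = 0  -> DEAD (t not live)
  [5] v = 6 * 5  -> DEAD (v not live)
  [4] x = 1 - z  -> KEEP; live=['z']
  [3] u = 1  -> DEAD (u not live)
  [2] z = a - 5  -> KEEP; live=['a']
  [1] a = 2  -> KEEP; live=[]
Result (4 stmts):
  a = 2
  z = a - 5
  x = 1 - z
  return x

Answer: a = 2
z = a - 5
x = 1 - z
return x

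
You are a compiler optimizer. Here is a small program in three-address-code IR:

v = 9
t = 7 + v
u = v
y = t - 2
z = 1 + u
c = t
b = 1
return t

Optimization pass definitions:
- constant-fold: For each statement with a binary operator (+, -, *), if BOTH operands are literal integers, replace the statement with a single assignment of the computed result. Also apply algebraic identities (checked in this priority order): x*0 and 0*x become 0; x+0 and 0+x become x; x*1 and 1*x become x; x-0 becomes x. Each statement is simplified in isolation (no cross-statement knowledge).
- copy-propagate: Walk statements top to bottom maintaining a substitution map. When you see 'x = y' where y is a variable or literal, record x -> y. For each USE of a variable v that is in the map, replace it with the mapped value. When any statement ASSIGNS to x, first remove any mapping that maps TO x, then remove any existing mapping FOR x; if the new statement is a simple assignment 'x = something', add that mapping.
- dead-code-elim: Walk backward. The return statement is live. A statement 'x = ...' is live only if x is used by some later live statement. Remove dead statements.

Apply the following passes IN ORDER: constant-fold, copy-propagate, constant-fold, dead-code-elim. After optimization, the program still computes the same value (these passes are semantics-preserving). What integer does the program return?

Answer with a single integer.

Answer: 16

Derivation:
Initial IR:
  v = 9
  t = 7 + v
  u = v
  y = t - 2
  z = 1 + u
  c = t
  b = 1
  return t
After constant-fold (8 stmts):
  v = 9
  t = 7 + v
  u = v
  y = t - 2
  z = 1 + u
  c = t
  b = 1
  return t
After copy-propagate (8 stmts):
  v = 9
  t = 7 + 9
  u = 9
  y = t - 2
  z = 1 + 9
  c = t
  b = 1
  return t
After constant-fold (8 stmts):
  v = 9
  t = 16
  u = 9
  y = t - 2
  z = 10
  c = t
  b = 1
  return t
After dead-code-elim (2 stmts):
  t = 16
  return t
Evaluate:
  v = 9  =>  v = 9
  t = 7 + v  =>  t = 16
  u = v  =>  u = 9
  y = t - 2  =>  y = 14
  z = 1 + u  =>  z = 10
  c = t  =>  c = 16
  b = 1  =>  b = 1
  return t = 16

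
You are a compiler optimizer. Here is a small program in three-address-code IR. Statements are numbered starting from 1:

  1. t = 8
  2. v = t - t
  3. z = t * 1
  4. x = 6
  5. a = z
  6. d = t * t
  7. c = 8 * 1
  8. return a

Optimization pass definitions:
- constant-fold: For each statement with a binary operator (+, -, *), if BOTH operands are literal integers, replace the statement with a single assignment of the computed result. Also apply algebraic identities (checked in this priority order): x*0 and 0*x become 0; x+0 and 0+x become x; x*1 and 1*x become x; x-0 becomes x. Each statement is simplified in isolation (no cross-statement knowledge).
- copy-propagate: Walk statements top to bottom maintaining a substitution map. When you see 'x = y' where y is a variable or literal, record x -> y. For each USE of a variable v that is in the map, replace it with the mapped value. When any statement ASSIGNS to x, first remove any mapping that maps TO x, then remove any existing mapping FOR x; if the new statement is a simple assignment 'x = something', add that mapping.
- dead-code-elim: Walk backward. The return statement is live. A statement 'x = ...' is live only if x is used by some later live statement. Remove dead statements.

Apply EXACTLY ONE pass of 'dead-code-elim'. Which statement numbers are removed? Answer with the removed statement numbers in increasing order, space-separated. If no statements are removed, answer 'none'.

Backward liveness scan:
Stmt 1 't = 8': KEEP (t is live); live-in = []
Stmt 2 'v = t - t': DEAD (v not in live set ['t'])
Stmt 3 'z = t * 1': KEEP (z is live); live-in = ['t']
Stmt 4 'x = 6': DEAD (x not in live set ['z'])
Stmt 5 'a = z': KEEP (a is live); live-in = ['z']
Stmt 6 'd = t * t': DEAD (d not in live set ['a'])
Stmt 7 'c = 8 * 1': DEAD (c not in live set ['a'])
Stmt 8 'return a': KEEP (return); live-in = ['a']
Removed statement numbers: [2, 4, 6, 7]
Surviving IR:
  t = 8
  z = t * 1
  a = z
  return a

Answer: 2 4 6 7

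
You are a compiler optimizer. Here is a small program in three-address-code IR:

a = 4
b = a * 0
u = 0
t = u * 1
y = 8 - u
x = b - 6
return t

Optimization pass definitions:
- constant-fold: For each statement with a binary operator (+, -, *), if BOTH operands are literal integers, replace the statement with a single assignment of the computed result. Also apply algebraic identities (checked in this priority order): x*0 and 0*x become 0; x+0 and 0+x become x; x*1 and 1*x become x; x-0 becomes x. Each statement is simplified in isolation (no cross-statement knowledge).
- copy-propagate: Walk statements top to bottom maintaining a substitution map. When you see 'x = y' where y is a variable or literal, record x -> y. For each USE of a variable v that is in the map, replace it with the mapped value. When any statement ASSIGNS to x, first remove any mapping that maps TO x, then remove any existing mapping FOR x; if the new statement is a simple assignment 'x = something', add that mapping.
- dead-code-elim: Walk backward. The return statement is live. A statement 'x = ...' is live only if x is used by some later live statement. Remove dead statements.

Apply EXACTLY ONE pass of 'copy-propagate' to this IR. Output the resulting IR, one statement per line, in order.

Applying copy-propagate statement-by-statement:
  [1] a = 4  (unchanged)
  [2] b = a * 0  -> b = 4 * 0
  [3] u = 0  (unchanged)
  [4] t = u * 1  -> t = 0 * 1
  [5] y = 8 - u  -> y = 8 - 0
  [6] x = b - 6  (unchanged)
  [7] return t  (unchanged)
Result (7 stmts):
  a = 4
  b = 4 * 0
  u = 0
  t = 0 * 1
  y = 8 - 0
  x = b - 6
  return t

Answer: a = 4
b = 4 * 0
u = 0
t = 0 * 1
y = 8 - 0
x = b - 6
return t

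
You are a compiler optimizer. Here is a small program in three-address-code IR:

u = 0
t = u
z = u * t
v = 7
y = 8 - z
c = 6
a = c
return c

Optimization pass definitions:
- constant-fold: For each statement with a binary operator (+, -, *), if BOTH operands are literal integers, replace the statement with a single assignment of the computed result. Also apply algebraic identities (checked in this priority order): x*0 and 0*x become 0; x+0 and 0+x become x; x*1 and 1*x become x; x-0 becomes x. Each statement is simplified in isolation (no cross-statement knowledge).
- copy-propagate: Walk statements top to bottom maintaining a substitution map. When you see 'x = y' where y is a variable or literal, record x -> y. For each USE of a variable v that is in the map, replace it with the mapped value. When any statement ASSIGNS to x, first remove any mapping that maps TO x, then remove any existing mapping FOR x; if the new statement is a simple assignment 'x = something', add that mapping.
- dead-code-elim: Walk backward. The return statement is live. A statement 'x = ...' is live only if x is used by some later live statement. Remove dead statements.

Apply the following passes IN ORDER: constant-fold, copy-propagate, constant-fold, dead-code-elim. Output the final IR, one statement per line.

Answer: return 6

Derivation:
Initial IR:
  u = 0
  t = u
  z = u * t
  v = 7
  y = 8 - z
  c = 6
  a = c
  return c
After constant-fold (8 stmts):
  u = 0
  t = u
  z = u * t
  v = 7
  y = 8 - z
  c = 6
  a = c
  return c
After copy-propagate (8 stmts):
  u = 0
  t = 0
  z = 0 * 0
  v = 7
  y = 8 - z
  c = 6
  a = 6
  return 6
After constant-fold (8 stmts):
  u = 0
  t = 0
  z = 0
  v = 7
  y = 8 - z
  c = 6
  a = 6
  return 6
After dead-code-elim (1 stmts):
  return 6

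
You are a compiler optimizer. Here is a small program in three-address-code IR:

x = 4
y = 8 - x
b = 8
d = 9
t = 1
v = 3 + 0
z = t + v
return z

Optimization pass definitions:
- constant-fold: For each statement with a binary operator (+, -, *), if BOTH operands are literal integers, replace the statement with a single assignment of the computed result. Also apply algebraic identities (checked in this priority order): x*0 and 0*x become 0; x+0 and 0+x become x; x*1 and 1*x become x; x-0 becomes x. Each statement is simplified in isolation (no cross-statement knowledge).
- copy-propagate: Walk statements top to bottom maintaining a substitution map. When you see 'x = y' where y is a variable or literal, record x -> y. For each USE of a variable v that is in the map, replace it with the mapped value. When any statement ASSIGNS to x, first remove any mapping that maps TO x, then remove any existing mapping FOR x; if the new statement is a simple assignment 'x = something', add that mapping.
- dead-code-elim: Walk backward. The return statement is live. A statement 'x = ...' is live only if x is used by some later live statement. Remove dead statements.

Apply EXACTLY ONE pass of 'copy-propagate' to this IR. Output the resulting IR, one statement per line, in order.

Answer: x = 4
y = 8 - 4
b = 8
d = 9
t = 1
v = 3 + 0
z = 1 + v
return z

Derivation:
Applying copy-propagate statement-by-statement:
  [1] x = 4  (unchanged)
  [2] y = 8 - x  -> y = 8 - 4
  [3] b = 8  (unchanged)
  [4] d = 9  (unchanged)
  [5] t = 1  (unchanged)
  [6] v = 3 + 0  (unchanged)
  [7] z = t + v  -> z = 1 + v
  [8] return z  (unchanged)
Result (8 stmts):
  x = 4
  y = 8 - 4
  b = 8
  d = 9
  t = 1
  v = 3 + 0
  z = 1 + v
  return z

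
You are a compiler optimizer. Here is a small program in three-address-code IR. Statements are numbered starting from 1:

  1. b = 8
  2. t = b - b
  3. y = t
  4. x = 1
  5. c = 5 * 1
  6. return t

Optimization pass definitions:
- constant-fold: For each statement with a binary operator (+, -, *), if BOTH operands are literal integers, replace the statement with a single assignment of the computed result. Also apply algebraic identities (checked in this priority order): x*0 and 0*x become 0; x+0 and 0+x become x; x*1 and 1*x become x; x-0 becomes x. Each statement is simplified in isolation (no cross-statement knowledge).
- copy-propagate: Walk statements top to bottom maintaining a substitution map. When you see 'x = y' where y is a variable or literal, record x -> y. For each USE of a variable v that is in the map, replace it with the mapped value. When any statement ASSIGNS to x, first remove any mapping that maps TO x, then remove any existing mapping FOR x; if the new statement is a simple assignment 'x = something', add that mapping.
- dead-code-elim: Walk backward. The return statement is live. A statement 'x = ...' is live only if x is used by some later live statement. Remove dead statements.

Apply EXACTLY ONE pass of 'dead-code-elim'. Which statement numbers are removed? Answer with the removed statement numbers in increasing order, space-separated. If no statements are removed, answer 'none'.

Backward liveness scan:
Stmt 1 'b = 8': KEEP (b is live); live-in = []
Stmt 2 't = b - b': KEEP (t is live); live-in = ['b']
Stmt 3 'y = t': DEAD (y not in live set ['t'])
Stmt 4 'x = 1': DEAD (x not in live set ['t'])
Stmt 5 'c = 5 * 1': DEAD (c not in live set ['t'])
Stmt 6 'return t': KEEP (return); live-in = ['t']
Removed statement numbers: [3, 4, 5]
Surviving IR:
  b = 8
  t = b - b
  return t

Answer: 3 4 5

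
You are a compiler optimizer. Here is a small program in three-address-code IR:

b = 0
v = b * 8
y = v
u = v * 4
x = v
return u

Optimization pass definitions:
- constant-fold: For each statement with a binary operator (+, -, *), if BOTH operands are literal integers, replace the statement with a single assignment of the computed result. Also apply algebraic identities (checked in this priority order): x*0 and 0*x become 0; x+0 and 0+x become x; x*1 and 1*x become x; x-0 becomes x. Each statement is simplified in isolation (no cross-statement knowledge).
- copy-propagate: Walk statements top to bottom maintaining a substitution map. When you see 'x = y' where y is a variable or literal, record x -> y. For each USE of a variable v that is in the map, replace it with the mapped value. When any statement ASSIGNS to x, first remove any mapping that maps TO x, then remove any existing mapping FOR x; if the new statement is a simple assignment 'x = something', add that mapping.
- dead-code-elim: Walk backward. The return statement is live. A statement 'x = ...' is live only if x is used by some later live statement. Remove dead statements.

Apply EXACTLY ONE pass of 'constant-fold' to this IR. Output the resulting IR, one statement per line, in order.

Answer: b = 0
v = b * 8
y = v
u = v * 4
x = v
return u

Derivation:
Applying constant-fold statement-by-statement:
  [1] b = 0  (unchanged)
  [2] v = b * 8  (unchanged)
  [3] y = v  (unchanged)
  [4] u = v * 4  (unchanged)
  [5] x = v  (unchanged)
  [6] return u  (unchanged)
Result (6 stmts):
  b = 0
  v = b * 8
  y = v
  u = v * 4
  x = v
  return u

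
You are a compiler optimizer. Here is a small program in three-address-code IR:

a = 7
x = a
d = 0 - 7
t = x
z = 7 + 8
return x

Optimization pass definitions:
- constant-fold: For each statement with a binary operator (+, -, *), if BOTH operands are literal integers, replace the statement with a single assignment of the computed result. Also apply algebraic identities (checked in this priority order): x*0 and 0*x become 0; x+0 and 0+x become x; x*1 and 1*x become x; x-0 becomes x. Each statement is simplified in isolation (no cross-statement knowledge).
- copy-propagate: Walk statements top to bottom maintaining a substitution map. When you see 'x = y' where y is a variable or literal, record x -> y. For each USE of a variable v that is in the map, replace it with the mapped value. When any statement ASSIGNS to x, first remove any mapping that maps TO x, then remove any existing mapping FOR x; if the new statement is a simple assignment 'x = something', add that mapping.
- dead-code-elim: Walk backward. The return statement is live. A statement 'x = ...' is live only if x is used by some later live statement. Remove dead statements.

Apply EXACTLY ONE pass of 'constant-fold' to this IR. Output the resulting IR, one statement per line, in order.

Answer: a = 7
x = a
d = -7
t = x
z = 15
return x

Derivation:
Applying constant-fold statement-by-statement:
  [1] a = 7  (unchanged)
  [2] x = a  (unchanged)
  [3] d = 0 - 7  -> d = -7
  [4] t = x  (unchanged)
  [5] z = 7 + 8  -> z = 15
  [6] return x  (unchanged)
Result (6 stmts):
  a = 7
  x = a
  d = -7
  t = x
  z = 15
  return x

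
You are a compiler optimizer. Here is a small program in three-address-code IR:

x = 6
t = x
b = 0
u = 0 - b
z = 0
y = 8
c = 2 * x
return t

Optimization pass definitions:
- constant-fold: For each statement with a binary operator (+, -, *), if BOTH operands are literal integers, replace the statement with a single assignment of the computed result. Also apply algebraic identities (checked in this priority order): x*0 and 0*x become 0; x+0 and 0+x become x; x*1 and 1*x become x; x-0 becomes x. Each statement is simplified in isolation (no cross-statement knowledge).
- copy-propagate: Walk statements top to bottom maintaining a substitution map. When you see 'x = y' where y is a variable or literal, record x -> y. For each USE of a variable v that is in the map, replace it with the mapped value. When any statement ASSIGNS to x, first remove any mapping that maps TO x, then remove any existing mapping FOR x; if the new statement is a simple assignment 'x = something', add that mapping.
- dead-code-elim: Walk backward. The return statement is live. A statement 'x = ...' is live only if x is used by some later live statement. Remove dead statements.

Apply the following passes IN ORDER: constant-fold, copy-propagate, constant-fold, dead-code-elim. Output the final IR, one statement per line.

Answer: return 6

Derivation:
Initial IR:
  x = 6
  t = x
  b = 0
  u = 0 - b
  z = 0
  y = 8
  c = 2 * x
  return t
After constant-fold (8 stmts):
  x = 6
  t = x
  b = 0
  u = 0 - b
  z = 0
  y = 8
  c = 2 * x
  return t
After copy-propagate (8 stmts):
  x = 6
  t = 6
  b = 0
  u = 0 - 0
  z = 0
  y = 8
  c = 2 * 6
  return 6
After constant-fold (8 stmts):
  x = 6
  t = 6
  b = 0
  u = 0
  z = 0
  y = 8
  c = 12
  return 6
After dead-code-elim (1 stmts):
  return 6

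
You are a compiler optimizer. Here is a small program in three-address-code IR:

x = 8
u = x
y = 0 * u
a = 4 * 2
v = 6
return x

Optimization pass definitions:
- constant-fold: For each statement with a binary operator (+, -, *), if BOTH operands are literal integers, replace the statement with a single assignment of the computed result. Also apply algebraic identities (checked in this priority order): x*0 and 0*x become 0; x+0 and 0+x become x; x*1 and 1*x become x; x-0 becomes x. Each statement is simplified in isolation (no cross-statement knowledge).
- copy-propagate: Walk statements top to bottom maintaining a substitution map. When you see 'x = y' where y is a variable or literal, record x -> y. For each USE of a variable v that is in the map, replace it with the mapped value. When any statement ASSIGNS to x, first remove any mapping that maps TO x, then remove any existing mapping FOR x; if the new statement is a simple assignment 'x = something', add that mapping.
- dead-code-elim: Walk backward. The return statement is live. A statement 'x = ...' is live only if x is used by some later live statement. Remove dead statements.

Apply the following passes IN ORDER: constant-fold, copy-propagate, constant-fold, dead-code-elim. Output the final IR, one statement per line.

Initial IR:
  x = 8
  u = x
  y = 0 * u
  a = 4 * 2
  v = 6
  return x
After constant-fold (6 stmts):
  x = 8
  u = x
  y = 0
  a = 8
  v = 6
  return x
After copy-propagate (6 stmts):
  x = 8
  u = 8
  y = 0
  a = 8
  v = 6
  return 8
After constant-fold (6 stmts):
  x = 8
  u = 8
  y = 0
  a = 8
  v = 6
  return 8
After dead-code-elim (1 stmts):
  return 8

Answer: return 8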